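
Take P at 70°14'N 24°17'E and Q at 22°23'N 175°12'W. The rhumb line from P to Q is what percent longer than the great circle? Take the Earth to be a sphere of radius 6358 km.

Great circle: σ = 1.5072 rad → d_gc = Rσ = 9582.7 km
Rhumb: Δφ = -0.8351, Δλ = +2.8015, Δψ = -1.3464, q = Δφ/Δψ = 0.6203 → d_rh = R√(Δφ²+q²Δλ²) = 12258.3 km
Excess = (12258.3 − 9582.7) / 9582.7 = 2675.6 / 9582.7 = 27.92% ≈ 27.9%

27.9%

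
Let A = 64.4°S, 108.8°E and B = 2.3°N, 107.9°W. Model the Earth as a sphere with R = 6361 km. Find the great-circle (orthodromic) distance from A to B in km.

cos σ = sin φ₁ sin φ₂ + cos φ₁ cos φ₂ cos Δλ
      = sin(-64.40°)sin(2.30°) + cos(-64.40°)cos(2.30°)cos(143.30°) = -0.3823
σ = 112.479° → d = Rσ = 6361·1.96313 = 12487 km

12487 km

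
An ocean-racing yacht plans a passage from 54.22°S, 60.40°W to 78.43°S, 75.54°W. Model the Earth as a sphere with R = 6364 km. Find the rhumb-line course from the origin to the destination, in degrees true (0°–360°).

Meridional parts: M(φ₁)=-1.1307, M(φ₂)=-2.2896 → ΔM = -1.1588;  Δλ = -0.2642 rad
tan C = Δλ / ΔM = +0.2280 → C = 192.85°

192.8°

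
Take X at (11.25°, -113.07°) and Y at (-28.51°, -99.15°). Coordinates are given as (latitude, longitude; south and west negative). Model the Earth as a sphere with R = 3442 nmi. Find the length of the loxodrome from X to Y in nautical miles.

Rhumb course C = atan2(Δλ, Δψ) with Δψ = ln[tan(π/4+φ₂/2)/tan(π/4+φ₁/2)] = -0.7171, Δλ = +0.2429 → C = 161.28°
d = R·|Δφ| / |cos C| = 3442·0.69394 / 0.94712 = 2522 nmi

2522 nmi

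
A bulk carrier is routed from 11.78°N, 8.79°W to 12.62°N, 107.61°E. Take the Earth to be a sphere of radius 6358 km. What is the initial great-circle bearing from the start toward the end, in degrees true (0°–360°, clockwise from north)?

70.9°

N = sin Δλ·cos φ₂ = +0.8741;  D = cos φ₁ sin φ₂ − sin φ₁ cos φ₂ cos Δλ = +0.3025
initial course = atan2(N, D) = 70.91°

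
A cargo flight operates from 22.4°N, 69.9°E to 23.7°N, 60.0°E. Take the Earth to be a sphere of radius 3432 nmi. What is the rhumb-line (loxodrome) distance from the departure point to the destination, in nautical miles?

551 nmi

Δψ = ln[tan(π/4+φ₂/2)/tan(π/4+φ₁/2)] = +0.0247;  Δφ = +0.0227 rad,  Δλ = -0.1728 rad
q = Δφ/Δψ = 0.9201
d = R·√(Δφ² + q²Δλ²) = 3432·0.16060 = 551 nmi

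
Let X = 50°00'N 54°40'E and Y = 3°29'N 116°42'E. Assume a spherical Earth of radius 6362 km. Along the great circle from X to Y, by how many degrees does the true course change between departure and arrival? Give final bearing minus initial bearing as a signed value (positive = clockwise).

+32.8°

At departure: θ₁ = atan2(sin Δλ cos φ₂, cos φ₁ sin φ₂ − sin φ₁ cos φ₂ cos Δλ) = 109.92°
At arrival: θ₂ = atan2(sin Δλ cos φ₁, −cos φ₂ sin φ₁ + sin φ₂ cos φ₁ cos Δλ) = 142.74°
Δθ = θ₂ − θ₁ = +32.8°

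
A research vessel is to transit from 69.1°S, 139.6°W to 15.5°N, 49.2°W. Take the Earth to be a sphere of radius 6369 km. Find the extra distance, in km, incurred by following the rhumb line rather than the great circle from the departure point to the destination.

435 km

Great circle: cos σ = sin φ₁ sin φ₂ + cos φ₁ cos φ₂ cos Δλ,  σ = 1.8256 rad → d_gc = 11627.2 km
Rhumb line: Δψ = +1.9643, q = Δφ/Δψ = 0.7517, d_rh = R√(Δφ²+q²Δλ²) = 12062.1 km
Excess = 12062.1 − 11627.2 = 434.9 ≈ 435 km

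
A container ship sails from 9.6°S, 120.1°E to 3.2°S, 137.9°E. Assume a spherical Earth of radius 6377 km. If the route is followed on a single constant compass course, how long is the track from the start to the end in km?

Δψ = ln[tan(π/4+φ₂/2)/tan(π/4+φ₁/2)] = +0.1125;  Δφ = +0.1117 rad,  Δλ = +0.3107 rad
q = Δφ/Δψ = 0.9932
d = R·√(Δφ² + q²Δλ²) = 6377·0.32816 = 2093 km

2093 km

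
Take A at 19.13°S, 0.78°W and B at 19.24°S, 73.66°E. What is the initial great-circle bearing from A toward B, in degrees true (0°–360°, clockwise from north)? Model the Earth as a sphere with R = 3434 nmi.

N = sin Δλ·cos φ₂ = +0.9095;  D = cos φ₁ sin φ₂ − sin φ₁ cos φ₂ cos Δλ = -0.2283
initial course = atan2(N, D) = 104.09°

104.1°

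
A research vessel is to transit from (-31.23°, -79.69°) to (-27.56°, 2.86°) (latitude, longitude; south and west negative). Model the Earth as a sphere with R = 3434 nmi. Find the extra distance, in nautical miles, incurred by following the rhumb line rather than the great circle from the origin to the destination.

Great circle: cos σ = sin φ₁ sin φ₂ + cos φ₁ cos φ₂ cos Δλ,  σ = 1.2258 rad → d_gc = 4209.45 nmi
Rhumb line: Δψ = +0.0735, q = Δφ/Δψ = 0.8710, d_rh = R√(Δφ²+q²Δλ²) = 4315.04 nmi
Excess = 4315.04 − 4209.45 = 105.59 ≈ 106 nmi

106 nmi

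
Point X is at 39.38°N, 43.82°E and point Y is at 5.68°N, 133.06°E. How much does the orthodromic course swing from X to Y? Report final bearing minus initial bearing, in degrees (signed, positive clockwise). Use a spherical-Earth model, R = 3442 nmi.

Initial bearing θ₁ = atan2(sin Δλ cos φ₂, cos φ₁ sin φ₂ − sin φ₁ cos φ₂ cos Δλ) = 86.08°
Final bearing θ₂ = (initial bearing from the destination back to the start) + 180° = 129.20°
Δθ = θ₂ − θ₁ = +43.1°

+43.1°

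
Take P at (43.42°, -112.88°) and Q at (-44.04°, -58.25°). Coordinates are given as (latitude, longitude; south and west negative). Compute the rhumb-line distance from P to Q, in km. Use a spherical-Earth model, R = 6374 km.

Rhumb course C = atan2(Δλ, Δψ) with Δψ = ln[tan(π/4+φ₂/2)/tan(π/4+φ₁/2)] = -1.7008, Δλ = +0.9535 → C = 150.72°
d = R·|Δφ| / |cos C| = 6374·1.52646 / 0.87228 = 11154 km

11154 km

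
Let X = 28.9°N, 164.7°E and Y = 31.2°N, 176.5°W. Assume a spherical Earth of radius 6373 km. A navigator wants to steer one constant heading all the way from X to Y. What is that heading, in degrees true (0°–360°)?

Δψ = ln[tan(π/4+φ₂/2)/tan(π/4+φ₁/2)] = +0.0464
Δλ = +0.3281 rad (taken the short way round)
course = atan2(Δλ, Δψ) = 81.95°

82.0°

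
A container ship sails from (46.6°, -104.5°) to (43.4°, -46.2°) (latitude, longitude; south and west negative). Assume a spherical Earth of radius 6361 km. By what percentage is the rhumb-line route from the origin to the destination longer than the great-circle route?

2.3%

Great circle: σ = 0.7051 rad → d_gc = Rσ = 4485.1 km
Rhumb: Δφ = -0.0559, Δλ = +1.0175, Δψ = -0.0790, q = Δφ/Δψ = 0.7068 → d_rh = R√(Δφ²+q²Δλ²) = 4588.7 km
Excess = (4588.7 − 4485.1) / 4485.1 = 103.6 / 4485.1 = 2.31% ≈ 2.3%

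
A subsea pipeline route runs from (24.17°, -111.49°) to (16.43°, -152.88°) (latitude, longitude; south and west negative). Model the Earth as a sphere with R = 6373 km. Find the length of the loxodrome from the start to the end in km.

4399 km

Rhumb course C = atan2(Δλ, Δψ) with Δψ = ln[tan(π/4+φ₂/2)/tan(π/4+φ₁/2)] = -0.1442, Δλ = -0.7224 → C = 258.71°
d = R·|Δφ| / |cos C| = 6373·0.13509 / 0.19572 = 4399 km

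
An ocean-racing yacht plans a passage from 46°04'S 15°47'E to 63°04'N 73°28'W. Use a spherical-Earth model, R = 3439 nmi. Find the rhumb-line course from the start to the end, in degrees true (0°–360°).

326.3°

Meridional parts: M(φ₁)=-0.9080, M(φ₂)=+1.4294 → ΔM = +2.3373;  Δλ = -1.5577 rad
tan C = Δλ / ΔM = -0.6665 → C = 326.32°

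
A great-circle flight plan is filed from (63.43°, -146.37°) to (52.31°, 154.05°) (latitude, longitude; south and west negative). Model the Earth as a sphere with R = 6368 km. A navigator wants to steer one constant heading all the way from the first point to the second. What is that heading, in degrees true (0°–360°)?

Δψ = ln[tan(π/4+φ₂/2)/tan(π/4+φ₁/2)] = -0.3685
Δλ = -1.0399 rad (taken the short way round)
course = atan2(Δλ, Δψ) = 250.49°

250.5°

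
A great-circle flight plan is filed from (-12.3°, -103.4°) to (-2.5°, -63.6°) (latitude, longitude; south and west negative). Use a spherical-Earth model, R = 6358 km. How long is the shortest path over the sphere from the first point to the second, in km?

4506 km

cos σ = sin φ₁ sin φ₂ + cos φ₁ cos φ₂ cos Δλ
      = sin(-12.30°)sin(-2.50°) + cos(-12.30°)cos(-2.50°)cos(39.80°) = 0.7592
σ = 40.604° → d = Rσ = 6358·0.70867 = 4506 km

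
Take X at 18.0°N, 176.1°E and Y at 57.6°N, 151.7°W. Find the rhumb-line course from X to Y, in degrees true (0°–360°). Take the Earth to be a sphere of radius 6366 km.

Meridional parts: M(φ₁)=+0.3195, M(φ₂)=+1.2361 → ΔM = +0.9166;  Δλ = +0.5620 rad
tan C = Δλ / ΔM = +0.6131 → C = 31.51°

31.5°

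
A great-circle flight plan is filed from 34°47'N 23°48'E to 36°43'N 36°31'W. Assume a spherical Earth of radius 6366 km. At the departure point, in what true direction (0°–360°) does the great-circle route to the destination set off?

290.8°

N = sin Δλ·cos φ₂ = -0.6964;  D = cos φ₁ sin φ₂ − sin φ₁ cos φ₂ cos Δλ = +0.2646
initial course = atan2(N, D) = 290.80°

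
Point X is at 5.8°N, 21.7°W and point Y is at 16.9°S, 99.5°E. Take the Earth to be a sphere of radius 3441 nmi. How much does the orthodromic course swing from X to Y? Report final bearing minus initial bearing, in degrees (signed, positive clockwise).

-19.9°

At departure: θ₁ = atan2(sin Δλ cos φ₂, cos φ₁ sin φ₂ − sin φ₁ cos φ₂ cos Δλ) = 106.29°
At arrival: θ₂ = atan2(sin Δλ cos φ₁, −cos φ₂ sin φ₁ + sin φ₂ cos φ₁ cos Δλ) = 86.43°
Δθ = θ₂ − θ₁ = -19.9°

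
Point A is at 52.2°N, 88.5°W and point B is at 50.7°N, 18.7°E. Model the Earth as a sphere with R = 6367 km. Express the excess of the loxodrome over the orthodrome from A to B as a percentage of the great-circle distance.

11.0%

Great circle: σ = 1.0511 rad → d_gc = Rσ = 6692.0 km
Rhumb: Δφ = -0.0262, Δλ = +1.8710, Δψ = -0.0420, q = Δφ/Δψ = 0.6231 → d_rh = R√(Δφ²+q²Δλ²) = 7424.9 km
Excess = (7424.9 − 6692.0) / 6692.0 = 732.9 / 6692.0 = 10.952% ≈ 11.0%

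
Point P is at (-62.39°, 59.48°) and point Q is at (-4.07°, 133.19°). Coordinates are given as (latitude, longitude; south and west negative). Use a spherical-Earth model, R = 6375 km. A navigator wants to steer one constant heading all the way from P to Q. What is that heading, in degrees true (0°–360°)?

Meridional parts: M(φ₁)=-1.4036, M(φ₂)=-0.0711 → ΔM = +1.3325;  Δλ = +1.2865 rad
tan C = Δλ / ΔM = +0.9655 → C = 43.99°

44.0°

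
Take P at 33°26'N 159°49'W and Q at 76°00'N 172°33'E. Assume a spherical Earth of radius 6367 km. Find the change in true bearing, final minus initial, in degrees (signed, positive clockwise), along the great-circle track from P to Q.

Initial bearing θ₁ = atan2(sin Δλ cos φ₂, cos φ₁ sin φ₂ − sin φ₁ cos φ₂ cos Δλ) = 350.79°
Final bearing θ₂ = (initial bearing from the destination back to the start) + 180° = 326.47°
Δθ = θ₂ − θ₁ = -24.3°

-24.3°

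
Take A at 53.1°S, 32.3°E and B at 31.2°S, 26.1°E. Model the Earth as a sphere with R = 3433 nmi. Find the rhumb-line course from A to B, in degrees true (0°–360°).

Meridional parts: M(φ₁)=-1.0977, M(φ₂)=-0.5736 → ΔM = +0.5241;  Δλ = -0.1082 rad
tan C = Δλ / ΔM = -0.2065 → C = 348.33°

348.3°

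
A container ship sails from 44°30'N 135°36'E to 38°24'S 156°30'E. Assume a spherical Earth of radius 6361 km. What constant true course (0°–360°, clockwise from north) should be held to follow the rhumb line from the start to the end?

Δψ = ln[tan(π/4+φ₂/2)/tan(π/4+φ₁/2)] = -1.5960
Δλ = +0.3648 rad (taken the short way round)
course = atan2(Δλ, Δψ) = 167.13°

167.1°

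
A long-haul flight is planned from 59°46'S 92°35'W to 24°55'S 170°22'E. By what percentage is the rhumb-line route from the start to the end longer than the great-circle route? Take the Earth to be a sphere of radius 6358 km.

Great circle: σ = 1.2578 rad → d_gc = Rσ = 7996.8 km
Rhumb: Δφ = +0.6082, Δλ = -1.6938, Δψ = +0.8596, q = Δφ/Δψ = 0.7076 → d_rh = R√(Δφ²+q²Δλ²) = 8545.7 km
Excess = (8545.7 − 7996.8) / 7996.8 = 548.9 / 7996.8 = 6.86% ≈ 6.9%

6.9%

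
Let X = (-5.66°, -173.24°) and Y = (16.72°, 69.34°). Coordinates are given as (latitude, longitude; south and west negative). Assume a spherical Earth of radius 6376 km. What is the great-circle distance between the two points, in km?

Haversine: a = sin²(Δφ/2)+cos φ₁ cos φ₂ sin²(Δλ/2) = 0.73363;  σ = 2·atan2(√a,√(1−a))
σ = 117.857° → d = Rσ = 6376·2.05699 = 13115 km

13115 km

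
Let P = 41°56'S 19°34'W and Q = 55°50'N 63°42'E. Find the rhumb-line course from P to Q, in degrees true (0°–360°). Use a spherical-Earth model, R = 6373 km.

Meridional parts: M(φ₁)=-0.8076, M(φ₂)=+1.1799 → ΔM = +1.9875;  Δλ = +1.4533 rad
tan C = Δλ / ΔM = +0.7312 → C = 36.18°

36.2°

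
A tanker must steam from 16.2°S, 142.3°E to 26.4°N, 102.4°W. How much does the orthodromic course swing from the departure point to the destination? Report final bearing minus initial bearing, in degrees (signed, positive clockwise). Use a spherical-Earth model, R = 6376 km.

At departure: θ₁ = atan2(sin Δλ cos φ₂, cos φ₁ sin φ₂ − sin φ₁ cos φ₂ cos Δλ) = 68.43°
At arrival: θ₂ = atan2(sin Δλ cos φ₁, −cos φ₂ sin φ₁ + sin φ₂ cos φ₁ cos Δλ) = 85.56°
Δθ = θ₂ − θ₁ = +17.1°

+17.1°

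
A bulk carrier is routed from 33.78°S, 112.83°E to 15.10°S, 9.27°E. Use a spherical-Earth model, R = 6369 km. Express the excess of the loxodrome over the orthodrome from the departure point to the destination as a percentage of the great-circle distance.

3.3%

Great circle: σ = 1.6141 rad → d_gc = Rσ = 10280.3 km
Rhumb: Δφ = +0.3260, Δλ = -1.8075, Δψ = +0.3604, q = Δφ/Δψ = 0.9047 → d_rh = R√(Δφ²+q²Δλ²) = 10619.3 km
Excess = (10619.3 − 10280.3) / 10280.3 = 339.0 / 10280.3 = 3.30% ≈ 3.3%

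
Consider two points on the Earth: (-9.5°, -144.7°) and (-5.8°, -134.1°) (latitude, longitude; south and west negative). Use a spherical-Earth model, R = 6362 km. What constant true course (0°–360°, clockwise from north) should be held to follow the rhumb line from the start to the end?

Meridional parts: M(φ₁)=-0.1666, M(φ₂)=-0.1014 → ΔM = +0.0652;  Δλ = +0.1850 rad
tan C = Δλ / ΔM = +2.8389 → C = 70.59°

70.6°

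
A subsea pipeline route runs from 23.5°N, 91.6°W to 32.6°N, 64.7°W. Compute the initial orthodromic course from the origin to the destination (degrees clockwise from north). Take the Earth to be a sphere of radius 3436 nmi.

θ = atan2( sin Δλ·cos φ₂ ,  cos φ₁ sin φ₂ − sin φ₁ cos φ₂ cos Δλ )
  = atan2(+0.3812, +0.1945) = 62.96°

63.0°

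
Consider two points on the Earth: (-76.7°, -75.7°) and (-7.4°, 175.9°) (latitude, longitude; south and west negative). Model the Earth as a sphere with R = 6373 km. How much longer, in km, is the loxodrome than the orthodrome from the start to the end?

892 km

Great circle: cos σ = sin φ₁ sin φ₂ + cos φ₁ cos φ₂ cos Δλ,  σ = 1.5174 rad → d_gc = 9670.6 km
Rhumb line: Δψ = +2.0196, q = Δφ/Δψ = 0.5989, d_rh = R√(Δφ²+q²Δλ²) = 10562.2 km
Excess = 10562.2 − 9670.6 = 891.6 ≈ 892 km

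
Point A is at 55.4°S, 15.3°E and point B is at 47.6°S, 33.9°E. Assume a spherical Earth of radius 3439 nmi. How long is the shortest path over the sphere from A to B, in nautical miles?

cos σ = sin φ₁ sin φ₂ + cos φ₁ cos φ₂ cos Δλ
      = sin(-55.40°)sin(-47.60°) + cos(-55.40°)cos(-47.60°)cos(18.60°) = 0.9707
σ = 13.892° → d = Rσ = 3439·0.24247 = 834 nmi

834 nmi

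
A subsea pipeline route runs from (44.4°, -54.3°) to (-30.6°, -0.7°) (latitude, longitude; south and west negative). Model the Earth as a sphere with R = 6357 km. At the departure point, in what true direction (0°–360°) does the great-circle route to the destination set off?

136.1°

N = sin Δλ·cos φ₂ = +0.6928;  D = cos φ₁ sin φ₂ − sin φ₁ cos φ₂ cos Δλ = -0.7211
initial course = atan2(N, D) = 136.15°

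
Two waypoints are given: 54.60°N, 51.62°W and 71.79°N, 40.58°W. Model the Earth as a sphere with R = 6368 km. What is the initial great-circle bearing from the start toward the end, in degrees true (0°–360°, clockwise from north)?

N = sin Δλ·cos φ₂ = +0.0598;  D = cos φ₁ sin φ₂ − sin φ₁ cos φ₂ cos Δλ = +0.3003
initial course = atan2(N, D) = 11.27°

11.3°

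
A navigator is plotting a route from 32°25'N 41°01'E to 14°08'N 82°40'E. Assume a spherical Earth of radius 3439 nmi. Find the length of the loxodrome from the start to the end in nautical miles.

2533 nmi

Rhumb course C = atan2(Δλ, Δψ) with Δψ = ln[tan(π/4+φ₂/2)/tan(π/4+φ₁/2)] = -0.3494, Δλ = +0.7269 → C = 115.67°
d = R·|Δφ| / |cos C| = 3439·0.31910 / 0.43322 = 2533 nmi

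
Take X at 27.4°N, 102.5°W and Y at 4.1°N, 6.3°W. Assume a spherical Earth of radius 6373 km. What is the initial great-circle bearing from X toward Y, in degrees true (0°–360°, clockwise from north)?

83.5°

N = sin Δλ·cos φ₂ = +0.9916;  D = cos φ₁ sin φ₂ − sin φ₁ cos φ₂ cos Δλ = +0.1131
initial course = atan2(N, D) = 83.50°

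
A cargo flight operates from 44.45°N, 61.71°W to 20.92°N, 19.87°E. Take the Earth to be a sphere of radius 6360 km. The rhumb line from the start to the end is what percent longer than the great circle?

Great circle: σ = 1.2157 rad → d_gc = Rσ = 7731.8 km
Rhumb: Δφ = -0.4107, Δλ = +1.4238, Δψ = -0.4943, q = Δφ/Δψ = 0.8307 → d_rh = R√(Δφ²+q²Δλ²) = 7963.4 km
Excess = (7963.4 − 7731.8) / 7731.8 = 231.6 / 7731.8 = 3.00% ≈ 3.0%

3.0%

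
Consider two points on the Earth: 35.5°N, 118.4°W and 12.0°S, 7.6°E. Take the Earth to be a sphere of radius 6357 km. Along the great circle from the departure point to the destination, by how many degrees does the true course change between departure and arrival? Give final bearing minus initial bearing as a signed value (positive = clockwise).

+47.2°

At departure: θ₁ = atan2(sin Δλ cos φ₂, cos φ₁ sin φ₂ − sin φ₁ cos φ₂ cos Δλ) = 78.25°
At arrival: θ₂ = atan2(sin Δλ cos φ₁, −cos φ₂ sin φ₁ + sin φ₂ cos φ₁ cos Δλ) = 125.43°
Δθ = θ₂ − θ₁ = +47.2°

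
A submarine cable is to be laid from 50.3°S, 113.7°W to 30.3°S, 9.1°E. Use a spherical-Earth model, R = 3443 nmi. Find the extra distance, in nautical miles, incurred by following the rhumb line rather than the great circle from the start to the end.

586 nmi

Great circle: cos σ = sin φ₁ sin φ₂ + cos φ₁ cos φ₂ cos Δλ,  σ = 1.4813 rad → d_gc = 5099.9 nmi
Rhumb line: Δψ = +0.4635, q = Δφ/Δψ = 0.7531, d_rh = R√(Δφ²+q²Δλ²) = 5685.9 nmi
Excess = 5685.9 − 5099.9 = 586.0 ≈ 586 nmi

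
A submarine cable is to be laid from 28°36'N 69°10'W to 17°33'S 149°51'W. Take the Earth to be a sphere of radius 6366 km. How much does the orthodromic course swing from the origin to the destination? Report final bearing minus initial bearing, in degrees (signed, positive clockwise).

Initial bearing θ₁ = atan2(sin Δλ cos φ₂, cos φ₁ sin φ₂ − sin φ₁ cos φ₂ cos Δλ) = 250.21°
Final bearing θ₂ = (initial bearing from the destination back to the start) + 180° = 240.05°
Δθ = θ₂ − θ₁ = -10.2°

-10.2°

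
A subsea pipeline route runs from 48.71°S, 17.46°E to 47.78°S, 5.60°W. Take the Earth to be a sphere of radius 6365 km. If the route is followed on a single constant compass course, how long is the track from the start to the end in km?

Rhumb course C = atan2(Δλ, Δψ) with Δψ = ln[tan(π/4+φ₂/2)/tan(π/4+φ₁/2)] = +0.0244, Δλ = -0.4025 → C = 273.47°
d = R·|Δφ| / |cos C| = 6365·0.01623 / 0.06045 = 1709 km

1709 km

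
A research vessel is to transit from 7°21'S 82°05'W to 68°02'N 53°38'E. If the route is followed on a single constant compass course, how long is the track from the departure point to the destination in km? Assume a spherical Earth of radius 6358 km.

Rhumb course C = atan2(Δλ, Δψ) with Δψ = ln[tan(π/4+φ₂/2)/tan(π/4+φ₁/2)] = +1.7681, Δλ = +2.3687 → C = 53.26°
d = R·|Δφ| / |cos C| = 6358·1.31569 / 0.59818 = 13984 km

13984 km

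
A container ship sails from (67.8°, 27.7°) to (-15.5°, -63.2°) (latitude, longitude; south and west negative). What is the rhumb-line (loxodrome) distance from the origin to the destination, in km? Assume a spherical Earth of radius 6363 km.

Rhumb course C = atan2(Δλ, Δψ) with Δψ = ln[tan(π/4+φ₂/2)/tan(π/4+φ₁/2)] = -1.9025, Δλ = -1.5865 → C = 219.82°
d = R·|Δφ| / |cos C| = 6363·1.45386 / 0.76801 = 12045 km

12045 km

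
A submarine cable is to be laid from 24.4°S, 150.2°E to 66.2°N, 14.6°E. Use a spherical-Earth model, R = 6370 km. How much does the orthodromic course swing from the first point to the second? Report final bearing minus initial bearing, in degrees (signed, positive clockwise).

At departure: θ₁ = atan2(sin Δλ cos φ₂, cos φ₁ sin φ₂ − sin φ₁ cos φ₂ cos Δλ) = 338.43°
At arrival: θ₂ = atan2(sin Δλ cos φ₁, −cos φ₂ sin φ₁ + sin φ₂ cos φ₁ cos Δλ) = 236.07°
Δθ = θ₂ − θ₁ = -102.4°

-102.4°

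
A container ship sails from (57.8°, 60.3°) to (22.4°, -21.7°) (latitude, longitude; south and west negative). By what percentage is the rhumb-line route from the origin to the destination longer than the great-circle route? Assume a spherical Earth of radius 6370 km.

4.3%

Great circle: σ = 1.1691 rad → d_gc = Rσ = 7446.9 km
Rhumb: Δφ = -0.6178, Δλ = -1.4312, Δψ = -0.8413, q = Δφ/Δψ = 0.7344 → d_rh = R√(Δφ²+q²Δλ²) = 7766.4 km
Excess = (7766.4 − 7446.9) / 7446.9 = 319.5 / 7446.9 = 4.29% ≈ 4.3%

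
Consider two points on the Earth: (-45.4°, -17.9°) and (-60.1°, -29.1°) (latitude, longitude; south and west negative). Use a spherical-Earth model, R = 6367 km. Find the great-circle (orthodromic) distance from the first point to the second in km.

1793 km

cos σ = sin φ₁ sin φ₂ + cos φ₁ cos φ₂ cos Δλ
      = sin(-45.40°)sin(-60.10°) + cos(-45.40°)cos(-60.10°)cos(-11.20°) = 0.9606
σ = 16.137° → d = Rσ = 6367·0.28164 = 1793 km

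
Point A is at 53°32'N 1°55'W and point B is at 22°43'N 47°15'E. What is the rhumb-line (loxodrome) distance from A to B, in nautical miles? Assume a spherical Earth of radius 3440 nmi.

2919 nmi

Δψ = ln[tan(π/4+φ₂/2)/tan(π/4+φ₁/2)] = -0.7031;  Δφ = -0.5379 rad,  Δλ = +0.8581 rad
q = Δφ/Δψ = 0.7650
d = R·√(Δφ² + q²Δλ²) = 3440·0.84864 = 2919 nmi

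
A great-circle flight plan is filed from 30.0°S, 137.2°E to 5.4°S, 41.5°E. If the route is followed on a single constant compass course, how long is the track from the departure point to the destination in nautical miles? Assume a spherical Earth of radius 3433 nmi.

5609 nmi

Δψ = ln[tan(π/4+φ₂/2)/tan(π/4+φ₁/2)] = +0.4549;  Δφ = +0.4294 rad,  Δλ = -1.6703 rad
q = Δφ/Δψ = 0.9438
d = R·√(Δφ² + q²Δλ²) = 3433·1.63383 = 5609 nmi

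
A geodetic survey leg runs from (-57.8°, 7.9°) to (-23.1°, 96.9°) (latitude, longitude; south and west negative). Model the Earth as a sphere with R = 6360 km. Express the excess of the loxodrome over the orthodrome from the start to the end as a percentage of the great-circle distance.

5.2%

Great circle: σ = 1.2233 rad → d_gc = Rσ = 7780.2 km
Rhumb: Δφ = +0.6056, Δλ = +1.5533, Δψ = +0.8280, q = Δφ/Δψ = 0.7314 → d_rh = R√(Δφ²+q²Δλ²) = 8188.3 km
Excess = (8188.3 − 7780.2) / 7780.2 = 408.1 / 7780.2 = 5.245% ≈ 5.2%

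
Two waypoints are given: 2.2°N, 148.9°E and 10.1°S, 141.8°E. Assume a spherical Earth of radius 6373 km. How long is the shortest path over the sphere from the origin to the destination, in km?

cos σ = sin φ₁ sin φ₂ + cos φ₁ cos φ₂ cos Δλ
      = sin(2.20°)sin(-10.10°) + cos(2.20°)cos(-10.10°)cos(-7.10°) = 0.9695
σ = 14.187° → d = Rσ = 6373·0.24761 = 1578 km

1578 km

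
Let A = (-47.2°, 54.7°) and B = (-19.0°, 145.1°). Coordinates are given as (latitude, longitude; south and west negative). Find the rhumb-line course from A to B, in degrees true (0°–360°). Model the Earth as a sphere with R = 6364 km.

Meridional parts: M(φ₁)=-0.9368, M(φ₂)=-0.3379 → ΔM = +0.5989;  Δλ = +1.5778 rad
tan C = Δλ / ΔM = +2.6345 → C = 69.21°

69.2°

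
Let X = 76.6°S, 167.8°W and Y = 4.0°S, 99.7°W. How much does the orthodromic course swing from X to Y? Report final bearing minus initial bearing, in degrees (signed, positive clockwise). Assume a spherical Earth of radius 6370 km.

-56.9°

At departure: θ₁ = atan2(sin Δλ cos φ₂, cos φ₁ sin φ₂ − sin φ₁ cos φ₂ cos Δλ) = 69.51°
At arrival: θ₂ = atan2(sin Δλ cos φ₁, −cos φ₂ sin φ₁ + sin φ₂ cos φ₁ cos Δλ) = 12.57°
Δθ = θ₂ − θ₁ = -56.9°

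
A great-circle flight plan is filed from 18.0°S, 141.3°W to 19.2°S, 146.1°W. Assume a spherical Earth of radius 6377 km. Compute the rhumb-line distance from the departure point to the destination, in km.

Δψ = ln[tan(π/4+φ₂/2)/tan(π/4+φ₁/2)] = -0.0221;  Δφ = -0.0209 rad,  Δλ = -0.0838 rad
q = Δφ/Δψ = 0.9477
d = R·√(Δφ² + q²Δλ²) = 6377·0.08211 = 524 km

524 km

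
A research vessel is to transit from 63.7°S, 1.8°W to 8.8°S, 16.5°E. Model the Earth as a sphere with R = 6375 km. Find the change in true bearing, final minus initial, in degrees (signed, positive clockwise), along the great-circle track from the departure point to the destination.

Initial bearing θ₁ = atan2(sin Δλ cos φ₂, cos φ₁ sin φ₂ − sin φ₁ cos φ₂ cos Δλ) = 21.86°
Final bearing θ₂ = (initial bearing from the destination back to the start) + 180° = 9.61°
Δθ = θ₂ − θ₁ = -12.3°

-12.3°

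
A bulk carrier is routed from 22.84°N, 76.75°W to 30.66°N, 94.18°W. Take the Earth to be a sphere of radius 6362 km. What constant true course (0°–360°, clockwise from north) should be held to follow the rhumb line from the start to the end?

296.7°

Δψ = ln[tan(π/4+φ₂/2)/tan(π/4+φ₁/2)] = +0.1530
Δλ = -0.3042 rad (taken the short way round)
course = atan2(Δλ, Δψ) = 296.70°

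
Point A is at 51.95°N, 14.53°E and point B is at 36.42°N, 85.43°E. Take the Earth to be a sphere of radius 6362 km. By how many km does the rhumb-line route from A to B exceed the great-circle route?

196 km

Great circle: cos σ = sin φ₁ sin φ₂ + cos φ₁ cos φ₂ cos Δλ,  σ = 0.8895 rad → d_gc = 5658.9 km
Rhumb line: Δψ = -0.3814, q = Δφ/Δψ = 0.7107, d_rh = R√(Δφ²+q²Δλ²) = 5854.7 km
Excess = 5854.7 − 5658.9 = 195.8 ≈ 196 km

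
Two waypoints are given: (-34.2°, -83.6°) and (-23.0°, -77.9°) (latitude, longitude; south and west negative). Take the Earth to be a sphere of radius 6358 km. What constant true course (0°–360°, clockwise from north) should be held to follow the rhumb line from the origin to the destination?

Meridional parts: M(φ₁)=-0.6359, M(φ₂)=-0.4127 → ΔM = +0.2232;  Δλ = +0.0995 rad
tan C = Δλ / ΔM = +0.4457 → C = 24.02°

24.0°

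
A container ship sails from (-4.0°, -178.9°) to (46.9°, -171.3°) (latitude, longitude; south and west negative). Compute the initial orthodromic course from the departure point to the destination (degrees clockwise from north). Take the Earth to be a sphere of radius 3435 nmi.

6.6°

N = sin Δλ·cos φ₂ = +0.0904;  D = cos φ₁ sin φ₂ − sin φ₁ cos φ₂ cos Δλ = +0.7756
initial course = atan2(N, D) = 6.65°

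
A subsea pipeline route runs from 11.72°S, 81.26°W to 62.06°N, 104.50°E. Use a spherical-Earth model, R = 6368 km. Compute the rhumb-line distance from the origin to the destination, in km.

Rhumb course C = atan2(Δλ, Δψ) with Δψ = ln[tan(π/4+φ₂/2)/tan(π/4+φ₁/2)] = +1.5972, Δλ = -3.0411 → C = 297.71°
d = R·|Δφ| / |cos C| = 6368·1.28770 / 0.46498 = 17635 km

17635 km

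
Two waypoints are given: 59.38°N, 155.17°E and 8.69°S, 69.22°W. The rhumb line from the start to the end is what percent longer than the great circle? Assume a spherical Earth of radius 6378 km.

Great circle: σ = 2.0827 rad → d_gc = Rσ = 13283.3 km
Rhumb: Δφ = -1.1880, Δλ = +2.3668, Δψ = -1.4478, q = Δφ/Δψ = 0.8206 → d_rh = R√(Δφ²+q²Δλ²) = 14521.3 km
Excess = (14521.3 − 13283.3) / 13283.3 = 1238.0 / 13283.3 = 9.32% ≈ 9.3%

9.3%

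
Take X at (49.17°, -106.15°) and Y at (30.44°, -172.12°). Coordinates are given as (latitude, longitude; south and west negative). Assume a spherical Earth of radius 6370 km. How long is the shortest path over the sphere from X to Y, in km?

Haversine: a = sin²(Δφ/2)+cos φ₁ cos φ₂ sin²(Δλ/2) = 0.19355;  σ = 2·atan2(√a,√(1−a))
σ = 52.201° → d = Rσ = 6370·0.91108 = 5804 km

5804 km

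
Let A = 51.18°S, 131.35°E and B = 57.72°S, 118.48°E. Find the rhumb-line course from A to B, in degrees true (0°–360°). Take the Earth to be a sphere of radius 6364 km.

228.8°

Δψ = ln[tan(π/4+φ₂/2)/tan(π/4+φ₁/2)] = -0.1968
Δλ = -0.2246 rad (taken the short way round)
course = atan2(Δλ, Δψ) = 228.77°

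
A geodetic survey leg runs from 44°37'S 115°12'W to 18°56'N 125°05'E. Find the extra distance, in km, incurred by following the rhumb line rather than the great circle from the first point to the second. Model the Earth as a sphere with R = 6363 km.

306 km

Great circle: cos σ = sin φ₁ sin φ₂ + cos φ₁ cos φ₂ cos Δλ,  σ = 2.1672 rad → d_gc = 13789.8 km
Rhumb line: Δψ = +1.2086, q = Δφ/Δψ = 0.9177, d_rh = R√(Δφ²+q²Δλ²) = 14095.6 km
Excess = 14095.6 − 13789.8 = 305.8 ≈ 306 km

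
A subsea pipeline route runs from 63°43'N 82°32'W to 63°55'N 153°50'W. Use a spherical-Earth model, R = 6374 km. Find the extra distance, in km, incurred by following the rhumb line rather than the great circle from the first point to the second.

Great circle: cos σ = sin φ₁ sin φ₂ + cos φ₁ cos φ₂ cos Δλ,  σ = 0.5202 rad → d_gc = 3315.7 km
Rhumb line: Δψ = +0.0079, q = Δφ/Δψ = 0.4412, d_rh = R√(Δφ²+q²Δλ²) = 3500.0 km
Excess = 3500.0 − 3315.7 = 184.3 ≈ 184 km

184 km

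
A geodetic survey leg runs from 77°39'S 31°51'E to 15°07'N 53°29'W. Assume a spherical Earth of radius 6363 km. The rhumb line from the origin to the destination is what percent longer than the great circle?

4.2%

Great circle: σ = 1.8111 rad → d_gc = Rσ = 11523.7 km
Rhumb: Δφ = +1.6191, Δλ = -1.4893, Δψ = +2.4908, q = Δφ/Δψ = 0.6500 → d_rh = R√(Δφ²+q²Δλ²) = 12003.5 km
Excess = (12003.5 − 11523.7) / 11523.7 = 479.8 / 11523.7 = 4.16% ≈ 4.2%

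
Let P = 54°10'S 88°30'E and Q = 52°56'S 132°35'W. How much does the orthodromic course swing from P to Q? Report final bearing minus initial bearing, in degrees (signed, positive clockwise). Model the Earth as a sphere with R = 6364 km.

-130.0°

Initial bearing θ₁ = atan2(sin Δλ cos φ₂, cos φ₁ sin φ₂ − sin φ₁ cos φ₂ cos Δλ) = 154.63°
Final bearing θ₂ = (initial bearing from the destination back to the start) + 180° = 24.59°
Δθ = θ₂ − θ₁ = -130.0°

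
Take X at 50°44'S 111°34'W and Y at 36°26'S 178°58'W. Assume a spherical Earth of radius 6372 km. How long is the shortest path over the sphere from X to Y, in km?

5454 km

cos σ = sin φ₁ sin φ₂ + cos φ₁ cos φ₂ cos Δλ
      = sin(-50.73°)sin(-36.43°) + cos(-50.73°)cos(-36.43°)cos(-67.40°) = 0.6555
σ = 49.044° → d = Rσ = 6372·0.85597 = 5454 km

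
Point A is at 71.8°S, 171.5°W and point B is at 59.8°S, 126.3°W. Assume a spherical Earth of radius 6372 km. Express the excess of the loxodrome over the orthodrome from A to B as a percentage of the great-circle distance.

2.2%

Great circle: σ = 0.3716 rad → d_gc = Rσ = 2367.9 km
Rhumb: Δφ = +0.2094, Δλ = +0.7889, Δψ = +0.5215, q = Δφ/Δψ = 0.4016 → d_rh = R√(Δφ²+q²Δλ²) = 2420.1 km
Excess = (2420.1 − 2367.9) / 2367.9 = 52.2 / 2367.9 = 2.20% ≈ 2.2%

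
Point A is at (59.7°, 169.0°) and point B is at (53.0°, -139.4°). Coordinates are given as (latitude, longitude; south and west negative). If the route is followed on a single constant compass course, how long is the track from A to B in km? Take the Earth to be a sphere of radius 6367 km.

Rhumb course C = atan2(Δλ, Δψ) with Δψ = ln[tan(π/4+φ₂/2)/tan(π/4+φ₁/2)] = -0.2117, Δλ = +0.9006 → C = 103.23°
d = R·|Δφ| / |cos C| = 6367·0.11694 / 0.22883 = 3254 km

3254 km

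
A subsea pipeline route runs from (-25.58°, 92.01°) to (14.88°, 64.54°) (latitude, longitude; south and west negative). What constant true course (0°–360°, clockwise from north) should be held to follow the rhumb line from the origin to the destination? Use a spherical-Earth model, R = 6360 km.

326.5°

Meridional parts: M(φ₁)=-0.4621, M(φ₂)=+0.2627 → ΔM = +0.7247;  Δλ = -0.4794 rad
tan C = Δλ / ΔM = -0.6615 → C = 326.51°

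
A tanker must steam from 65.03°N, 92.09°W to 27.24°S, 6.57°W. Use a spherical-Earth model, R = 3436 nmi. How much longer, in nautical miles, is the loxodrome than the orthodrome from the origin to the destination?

Great circle: cos σ = sin φ₁ sin φ₂ + cos φ₁ cos φ₂ cos Δλ,  σ = 1.9667 rad → d_gc = 6757.5 nmi
Rhumb line: Δψ = -2.0021, q = Δφ/Δψ = 0.8044, d_rh = R√(Δφ²+q²Δλ²) = 6901.9 nmi
Excess = 6901.9 − 6757.5 = 144.4 ≈ 144 nmi

144 nmi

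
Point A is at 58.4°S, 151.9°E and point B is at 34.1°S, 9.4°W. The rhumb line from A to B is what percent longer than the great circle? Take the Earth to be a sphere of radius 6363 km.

29.4%

Great circle: σ = 1.5042 rad → d_gc = Rσ = 9571.4 km
Rhumb: Δφ = +0.4241, Δλ = -2.8152, Δψ = +0.6286, q = Δφ/Δψ = 0.6746 → d_rh = R√(Δφ²+q²Δλ²) = 12382.8 km
Excess = (12382.8 − 9571.4) / 9571.4 = 2811.4 / 9571.4 = 29.37% ≈ 29.4%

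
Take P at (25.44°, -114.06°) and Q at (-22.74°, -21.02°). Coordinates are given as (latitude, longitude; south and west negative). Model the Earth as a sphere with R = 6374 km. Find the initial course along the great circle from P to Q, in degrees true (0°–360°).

N = sin Δλ·cos φ₂ = +0.9210;  D = cos φ₁ sin φ₂ − sin φ₁ cos φ₂ cos Δλ = -0.3281
initial course = atan2(N, D) = 109.61°

109.6°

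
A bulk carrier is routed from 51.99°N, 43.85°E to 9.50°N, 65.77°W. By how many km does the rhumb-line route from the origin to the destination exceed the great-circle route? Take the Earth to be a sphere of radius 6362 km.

Great circle: cos σ = sin φ₁ sin φ₂ + cos φ₁ cos φ₂ cos Δλ,  σ = 1.6448 rad → d_gc = 10464.0 km
Rhumb line: Δψ = -0.8993, q = Δφ/Δψ = 0.8246, d_rh = R√(Δφ²+q²Δλ²) = 11090.8 km
Excess = 11090.8 − 10464.0 = 626.8 ≈ 627 km

627 km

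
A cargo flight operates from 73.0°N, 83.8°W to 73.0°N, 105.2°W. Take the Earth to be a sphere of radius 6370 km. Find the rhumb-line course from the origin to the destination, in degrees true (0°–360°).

Δψ = ln[tan(π/4+φ₂/2)/tan(π/4+φ₁/2)] = +0.0000
Δλ = -0.3735 rad (taken the short way round)
course = atan2(Δλ, Δψ) = 270.00°

270.0°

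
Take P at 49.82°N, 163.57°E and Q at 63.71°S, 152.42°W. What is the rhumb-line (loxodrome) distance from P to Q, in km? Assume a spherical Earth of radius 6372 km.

13227 km

Δψ = ln[tan(π/4+φ₂/2)/tan(π/4+φ₁/2)] = -2.4602;  Δφ = -1.9815 rad,  Δλ = +0.7681 rad
q = Δφ/Δψ = 0.8054
d = R·√(Δφ² + q²Δλ²) = 6372·2.07580 = 13227 km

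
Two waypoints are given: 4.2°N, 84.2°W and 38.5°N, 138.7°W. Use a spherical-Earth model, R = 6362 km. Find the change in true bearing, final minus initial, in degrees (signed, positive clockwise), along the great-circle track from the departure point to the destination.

Initial bearing θ₁ = atan2(sin Δλ cos φ₂, cos φ₁ sin φ₂ − sin φ₁ cos φ₂ cos Δλ) = 312.68°
Final bearing θ₂ = (initial bearing from the destination back to the start) + 180° = 290.48°
Δθ = θ₂ − θ₁ = -22.2°

-22.2°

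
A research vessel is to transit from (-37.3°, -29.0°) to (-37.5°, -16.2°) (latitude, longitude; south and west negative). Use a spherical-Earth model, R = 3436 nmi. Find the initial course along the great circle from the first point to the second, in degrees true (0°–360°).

N = sin Δλ·cos φ₂ = +0.1758;  D = cos φ₁ sin φ₂ − sin φ₁ cos φ₂ cos Δλ = -0.0154
initial course = atan2(N, D) = 95.02°

95.0°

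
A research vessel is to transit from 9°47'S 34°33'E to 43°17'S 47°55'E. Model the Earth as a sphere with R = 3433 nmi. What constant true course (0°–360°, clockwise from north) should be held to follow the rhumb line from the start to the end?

Meridional parts: M(φ₁)=-0.1716, M(φ₂)=-0.8396 → ΔM = -0.6680;  Δλ = +0.2333 rad
tan C = Δλ / ΔM = -0.3492 → C = 160.75°

160.7°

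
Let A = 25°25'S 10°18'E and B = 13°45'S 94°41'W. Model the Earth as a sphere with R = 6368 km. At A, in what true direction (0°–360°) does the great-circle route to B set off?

251.0°

N = sin Δλ·cos φ₂ = -0.9383;  D = cos φ₁ sin φ₂ − sin φ₁ cos φ₂ cos Δλ = -0.3225
initial course = atan2(N, D) = 251.03°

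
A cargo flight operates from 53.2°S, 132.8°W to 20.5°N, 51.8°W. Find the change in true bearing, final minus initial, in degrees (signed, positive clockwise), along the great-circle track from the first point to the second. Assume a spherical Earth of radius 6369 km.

-33.4°

Initial bearing θ₁ = atan2(sin Δλ cos φ₂, cos φ₁ sin φ₂ − sin φ₁ cos φ₂ cos Δλ) = 70.53°
Final bearing θ₂ = (initial bearing from the destination back to the start) + 180° = 37.08°
Δθ = θ₂ − θ₁ = -33.4°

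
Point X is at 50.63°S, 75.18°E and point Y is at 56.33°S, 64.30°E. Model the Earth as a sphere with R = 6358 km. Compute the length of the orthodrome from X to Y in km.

955 km

Haversine: a = sin²(Δφ/2)+cos φ₁ cos φ₂ sin²(Δλ/2) = 0.00563;  σ = 2·atan2(√a,√(1−a))
σ = 8.609° → d = Rσ = 6358·0.15025 = 955 km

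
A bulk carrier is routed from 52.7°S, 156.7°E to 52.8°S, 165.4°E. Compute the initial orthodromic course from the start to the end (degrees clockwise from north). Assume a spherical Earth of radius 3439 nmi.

94.6°

N = sin Δλ·cos φ₂ = +0.0915;  D = cos φ₁ sin φ₂ − sin φ₁ cos φ₂ cos Δλ = -0.0073
initial course = atan2(N, D) = 94.55°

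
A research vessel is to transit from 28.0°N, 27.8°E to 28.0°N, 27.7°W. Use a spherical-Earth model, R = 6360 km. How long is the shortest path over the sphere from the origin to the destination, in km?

5389 km

cos σ = sin φ₁ sin φ₂ + cos φ₁ cos φ₂ cos Δλ
      = sin(28.00°)sin(28.00°) + cos(28.00°)cos(28.00°)cos(-55.50°) = 0.6620
σ = 48.550° → d = Rσ = 6360·0.84735 = 5389 km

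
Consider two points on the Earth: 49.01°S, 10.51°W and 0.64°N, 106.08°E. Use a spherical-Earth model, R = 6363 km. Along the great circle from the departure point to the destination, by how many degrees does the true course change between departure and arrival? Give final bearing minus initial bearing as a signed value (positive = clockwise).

At departure: θ₁ = atan2(sin Δλ cos φ₂, cos φ₁ sin φ₂ − sin φ₁ cos φ₂ cos Δλ) = 110.29°
At arrival: θ₂ = atan2(sin Δλ cos φ₁, −cos φ₂ sin φ₁ + sin φ₂ cos φ₁ cos Δλ) = 37.97°
Δθ = θ₂ − θ₁ = -72.3°

-72.3°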